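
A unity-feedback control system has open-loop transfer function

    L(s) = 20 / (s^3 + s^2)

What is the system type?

The denominator has 2 factors of s at the origin (free integrators), so this is a Type 2 system.

Type 2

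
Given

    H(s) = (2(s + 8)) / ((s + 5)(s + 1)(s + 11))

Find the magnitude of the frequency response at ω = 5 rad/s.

Substitute s = j5: numerator = 16 + j10, denominator = -370 + j230.
|H(j5)| = |16 + j10| / |-370 + j230| = 18.868 / 435.66 ≈ 0.04331.

|H(j5)| ≈ 0.04331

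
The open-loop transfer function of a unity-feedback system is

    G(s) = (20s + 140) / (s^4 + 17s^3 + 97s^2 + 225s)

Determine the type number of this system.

Type 1

Factor s from the denominator: s^4 + 17s^3 + 97s^2 + 225s = s·(s^3 + 17s^2 + 97s + 225).
There is 1 pole at the origin, so the system is Type 1.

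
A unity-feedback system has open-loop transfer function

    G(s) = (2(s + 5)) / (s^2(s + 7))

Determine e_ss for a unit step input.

e_ss = 0

G(s) has 2 poles at the origin.
This is a Type 2 system; for a step input the steady-state error is zero.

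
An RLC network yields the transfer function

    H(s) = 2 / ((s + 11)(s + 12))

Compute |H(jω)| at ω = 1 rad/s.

Substitute s = j1: numerator = 2, denominator = 131 + j23.
|H(j1)| = |2| / |131 + j23| = 2 / 133.00 ≈ 0.01504.

|H(j1)| ≈ 0.01504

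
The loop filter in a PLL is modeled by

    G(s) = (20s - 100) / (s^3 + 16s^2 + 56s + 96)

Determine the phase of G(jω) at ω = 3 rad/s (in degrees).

∠G(j3) ≈ 40.24°

At s = j3: numerator = -100 + j60, denominator = -48 + j141.
∠G = ∠num − ∠den = 149.04° − (108.80°) = 40.24°.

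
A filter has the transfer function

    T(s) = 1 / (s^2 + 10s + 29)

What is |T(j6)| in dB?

Substitute s = j6: numerator = 1, denominator = -7 + j60.
|T(j6)| = |1| / |-7 + j60| = 1 / 60.407 ≈ 0.01655.
In decibels: 20·log₁₀(0.01655) ≈ -35.6 dB.

|T(j6)|_dB ≈ -35.6 dB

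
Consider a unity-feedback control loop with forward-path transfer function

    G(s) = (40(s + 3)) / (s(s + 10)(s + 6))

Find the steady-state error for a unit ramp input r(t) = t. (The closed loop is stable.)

G(s) has one pole at the origin.
This is a Type 1 system. Kv = lim_{s→0} s·G(s) = 120/60 = 2.
e_ss = 1/Kv = 1/(2) = 1/2 ≈ 0.5000.

e_ss = 0.5000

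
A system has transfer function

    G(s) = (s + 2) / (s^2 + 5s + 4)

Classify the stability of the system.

The denominator s^2 + 5s + 4 factors as (s + 4)(s + 1), giving poles at s = -4, -1.
Since all poles lie strictly in the left half-plane, the system is stable.

stable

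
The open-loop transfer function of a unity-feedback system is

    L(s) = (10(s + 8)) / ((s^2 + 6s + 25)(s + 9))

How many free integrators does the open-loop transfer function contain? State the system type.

The denominator has no factor of s at the origin — no free integrator — so this is a Type 0 system.

Type 0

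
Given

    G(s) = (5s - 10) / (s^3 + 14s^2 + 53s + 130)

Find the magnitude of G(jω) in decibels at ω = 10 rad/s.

Substitute s = j10: numerator = -10 + j50, denominator = -1270 - j470.
|G(j10)| = |-10 + j50| / |-1270 - j470| = 50.990 / 1354.2 ≈ 0.03765.
In decibels: 20·log₁₀(0.03765) ≈ -28.5 dB.

|G(j10)|_dB ≈ -28.5 dB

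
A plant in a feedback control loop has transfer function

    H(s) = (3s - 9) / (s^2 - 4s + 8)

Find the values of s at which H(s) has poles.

The poles are the roots of the denominator s^2 - 4s + 8 = 0.
Using the quadratic formula: s = (4 ± √(-16))/2 = 2 ± 2j.

s = 2 + 2j, 2 - 2j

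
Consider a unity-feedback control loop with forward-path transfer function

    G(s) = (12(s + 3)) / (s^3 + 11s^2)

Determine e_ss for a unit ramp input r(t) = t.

e_ss = 0

G(s) has 2 poles at the origin.
This is a Type 2 system; for a ramp input the steady-state error is zero.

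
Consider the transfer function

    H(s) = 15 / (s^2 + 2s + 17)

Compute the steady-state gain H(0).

H(0) = 15/17 ≈ 0.8824

Set s = 0: H(0) = (15) / (17) = 15/17.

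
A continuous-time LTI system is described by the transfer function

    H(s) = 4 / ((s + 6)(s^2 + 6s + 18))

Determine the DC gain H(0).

At s = 0 each factor (s + a) contributes a and each (s^2 + bs + c) contributes c.
H(0) = 4·1 / ((6) · (18)) = 4/108 = 1/27.

H(0) = 1/27 ≈ 0.03704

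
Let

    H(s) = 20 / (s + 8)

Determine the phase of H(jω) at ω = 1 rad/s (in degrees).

At s = j1: numerator = 20, denominator = 8 + j1.
∠H = ∠num − ∠den = 0° − (7.1250°) = -7.125°.

∠H(j1) ≈ -7.125°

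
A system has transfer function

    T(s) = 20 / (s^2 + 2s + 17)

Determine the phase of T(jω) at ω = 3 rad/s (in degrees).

∠T(j3) ≈ -36.87°

At s = j3: numerator = 20, denominator = 8 + j6.
∠T = ∠num − ∠den = 0° − (36.870°) = -36.87°.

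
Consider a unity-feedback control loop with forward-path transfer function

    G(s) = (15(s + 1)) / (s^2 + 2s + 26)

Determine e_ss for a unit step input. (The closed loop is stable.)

e_ss = 0.6341

G(s) has no poles at the origin.
This is a Type 0 system. Kp = lim_{s→0} G(s) = 15/26.
e_ss = 1/(1 + Kp) = 1/(1 + 15/26) = 26/41 ≈ 0.6341.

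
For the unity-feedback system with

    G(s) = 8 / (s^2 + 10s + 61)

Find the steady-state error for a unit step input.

e_ss = 0.8841

G(s) has no poles at the origin.
This is a Type 0 system. Kp = lim_{s→0} G(s) = 8/61.
e_ss = 1/(1 + Kp) = 1/(1 + 8/61) = 61/69 ≈ 0.8841.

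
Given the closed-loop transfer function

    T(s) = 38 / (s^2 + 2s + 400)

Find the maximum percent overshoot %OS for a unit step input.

%OS ≈ 85.4%

Comparing s^2 + 2s + 400 to s^2 + 2ζωₙs + ωₙ²: ωₙ = 20 rad/s and ζ = 2/(2·20) = 0.05.
%OS = 100·exp(−πζ/√(1−ζ²)) = 100·exp(−π·0.05/√(1−0.05²)) ≈ 85.4%.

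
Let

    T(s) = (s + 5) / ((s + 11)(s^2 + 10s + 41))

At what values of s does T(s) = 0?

Set the numerator to zero: s + 5 = 0.
So s = -5.

s = -5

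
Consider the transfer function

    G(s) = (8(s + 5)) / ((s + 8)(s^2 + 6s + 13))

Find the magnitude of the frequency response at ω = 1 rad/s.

|G(j1)| ≈ 0.3771

Substitute s = j1: numerator = 40 + j8, denominator = 90 + j60.
|G(j1)| = |40 + j8| / |90 + j60| = 40.792 / 108.17 ≈ 0.3771.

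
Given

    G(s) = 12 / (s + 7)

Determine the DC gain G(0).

At s = 0 each factor (s + a) contributes a and each (s^2 + bs + c) contributes c.
G(0) = 12·1 / ((7)) = 12/7 = 12/7.

G(0) = 12/7 ≈ 1.714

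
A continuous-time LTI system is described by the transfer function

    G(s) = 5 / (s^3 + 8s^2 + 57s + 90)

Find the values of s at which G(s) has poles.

The poles are the roots of the denominator s^3 + 8s^2 + 57s + 90 = 0.
Trying s = -2: the polynomial evaluates to 0, so (s + 2) is a factor.
Dividing out leaves s^2 + 6s + 45 = 0.
The quadratic formula then gives s = -3 ± 6j.

s = -3 + 6j, -3 - 6j, -2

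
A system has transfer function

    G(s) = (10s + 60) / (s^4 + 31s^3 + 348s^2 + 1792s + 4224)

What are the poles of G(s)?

s = -4 ± 4j, -11, -12

The poles are the roots of the denominator s^4 + 31s^3 + 348s^2 + 1792s + 4224 = 0.
Trying s = -11: the polynomial evaluates to 0, so (s + 11) is a factor.
Dividing out leaves s^3 + 20s^2 + 128s + 384 = 0.
This factors further as (s^2 + 8s + 32)(s + 12) = 0.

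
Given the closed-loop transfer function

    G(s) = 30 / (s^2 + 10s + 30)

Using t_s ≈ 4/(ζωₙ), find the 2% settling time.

Comparing s^2 + 10s + 30 to s^2 + 2ζωₙs + ωₙ²: ωₙ = √30 ≈ 5.477 rad/s and ζ = 10/(2·√30) ≈ 0.9129.
ζωₙ = 10/2 = 5, so t_s ≈ 4/(ζωₙ) = 4/5 = 0.8000 s.

t_s ≈ 0.8000 s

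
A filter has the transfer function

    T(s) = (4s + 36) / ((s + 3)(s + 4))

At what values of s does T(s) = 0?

Set the numerator to zero: 4s + 36 = 0, i.e. 4·(s + 9) = 0.
So s = -9.

s = -9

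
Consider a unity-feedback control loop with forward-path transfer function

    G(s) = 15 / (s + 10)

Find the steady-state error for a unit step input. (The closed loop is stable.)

e_ss = 0.4000

G(s) has no poles at the origin.
This is a Type 0 system. Kp = lim_{s→0} G(s) = 15/10 = 3/2.
e_ss = 1/(1 + Kp) = 1/(1 + 3/2) = 2/5 ≈ 0.4000.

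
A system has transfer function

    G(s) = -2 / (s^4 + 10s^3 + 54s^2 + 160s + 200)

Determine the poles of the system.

s = -3 + j, -3 - j, -2 + 4j, -2 - 4j

The poles are the roots of the denominator s^4 + 10s^3 + 54s^2 + 160s + 200 = 0.
No real roots exist; factor into two real quadratics: (s^2 + 6s + 10)(s^2 + 4s + 20) = 0.
Each quadratic gives a conjugate pair via the quadratic formula.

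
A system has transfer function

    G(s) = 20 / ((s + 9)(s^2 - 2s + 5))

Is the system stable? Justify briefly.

unstable

The poles can be read from the denominator factors: s = -9, 1 + 2j, 1 - 2j.
Since the pole(s) at s = 1 ± 2j lie in the right half-plane, the system is unstable.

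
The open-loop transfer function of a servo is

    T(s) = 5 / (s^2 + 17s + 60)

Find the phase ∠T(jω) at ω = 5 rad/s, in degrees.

At s = j5: numerator = 5, denominator = 35 + j85.
∠T = ∠num − ∠den = 0° − (67.620°) = -67.62°.

∠T(j5) ≈ -67.62°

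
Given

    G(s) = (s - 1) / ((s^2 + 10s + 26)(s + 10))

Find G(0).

G(0) = -1/260 ≈ -0.003846

At s = 0 each factor (s + a) contributes a and each (s^2 + bs + c) contributes c.
G(0) = 1·(-1) / ((26) · (10)) = -1/260 = -1/260.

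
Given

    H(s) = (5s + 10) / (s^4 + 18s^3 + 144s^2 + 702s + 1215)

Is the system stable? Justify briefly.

stable

The denominator s^4 + 18s^3 + 144s^2 + 702s + 1215 factors as (s^2 + 6s + 45)(s + 3)(s + 9), giving poles at s = -3 + 6j, -3 - 6j, -3, -9.
Since all poles lie strictly in the left half-plane, the system is stable.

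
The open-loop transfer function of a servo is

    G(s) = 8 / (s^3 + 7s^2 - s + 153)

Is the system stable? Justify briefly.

The denominator s^3 + 7s^2 - s + 153 factors as (s^2 - 2s + 17)(s + 9), giving poles at s = 1 + 4j, 1 - 4j, -9.
Since the pole(s) at s = 1 + 4j, 1 - 4j lie in the right half-plane, the system is unstable.

unstable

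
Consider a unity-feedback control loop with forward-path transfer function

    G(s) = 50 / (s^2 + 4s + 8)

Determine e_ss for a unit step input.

G(s) has no poles at the origin.
This is a Type 0 system. Kp = lim_{s→0} G(s) = 50/8 = 25/4.
e_ss = 1/(1 + Kp) = 1/(1 + 25/4) = 4/29 ≈ 0.1379.

e_ss = 0.1379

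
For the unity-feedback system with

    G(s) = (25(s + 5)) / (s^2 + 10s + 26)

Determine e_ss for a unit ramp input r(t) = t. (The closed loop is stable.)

G(s) has no poles at the origin.
This is a Type 0 system; Kv = lim_{s→0} s·G(s) = 0, so the steady-state error for a ramp input is infinite.

e_ss = ∞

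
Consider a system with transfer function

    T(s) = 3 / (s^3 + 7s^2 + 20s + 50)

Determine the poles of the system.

s = -1 ± 3j, -5

The poles are the roots of the denominator s^3 + 7s^2 + 20s + 50 = 0.
Trying s = -5: the polynomial evaluates to 0, so (s + 5) is a factor.
Dividing out leaves s^2 + 2s + 10 = 0.
The quadratic formula then gives s = -1 ± 3j.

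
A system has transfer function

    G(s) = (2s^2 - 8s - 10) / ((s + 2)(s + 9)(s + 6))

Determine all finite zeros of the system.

s = -1, 5

Set the numerator to zero: 2s^2 - 8s - 10 = 0, i.e. 2·(s^2 - 4s - 5) = 0.
Factoring: (s + 1)(s - 5) = 0.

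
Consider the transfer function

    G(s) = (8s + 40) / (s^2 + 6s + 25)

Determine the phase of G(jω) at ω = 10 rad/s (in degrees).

At s = j10: numerator = 40 + j80, denominator = -75 + j60.
∠G = ∠num − ∠den = 63.435° − (141.34°) = -77.91°.

∠G(j10) ≈ -77.91°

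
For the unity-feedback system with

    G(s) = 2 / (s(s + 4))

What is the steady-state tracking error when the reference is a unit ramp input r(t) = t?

G(s) has one pole at the origin.
This is a Type 1 system. Kv = lim_{s→0} s·G(s) = 2/4 = 1/2.
e_ss = 1/Kv = 1/(1/2) = 2.

e_ss = 2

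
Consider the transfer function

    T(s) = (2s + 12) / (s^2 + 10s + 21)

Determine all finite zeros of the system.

s = -6

Set the numerator to zero: 2s + 12 = 0, i.e. 2·(s + 6) = 0.
So s = -6.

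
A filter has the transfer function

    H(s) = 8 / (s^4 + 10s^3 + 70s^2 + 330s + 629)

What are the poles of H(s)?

The poles are the roots of the denominator s^4 + 10s^3 + 70s^2 + 330s + 629 = 0.
No real roots exist; factor into two real quadratics: (s^2 + 2s + 37)(s^2 + 8s + 17) = 0.
Each quadratic gives a conjugate pair via the quadratic formula.

s = -1 + 6j, -1 - 6j, -4 + j, -4 - j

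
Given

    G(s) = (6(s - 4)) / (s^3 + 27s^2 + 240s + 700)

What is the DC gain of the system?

G(0) = -6/175 ≈ -0.03429

Set s = 0: G(0) = (-24) / (700) = -6/175.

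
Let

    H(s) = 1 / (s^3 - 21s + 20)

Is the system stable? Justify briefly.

The denominator s^3 - 21s + 20 factors as (s + 5)(s - 4)(s - 1), giving poles at s = -5, 4, 1.
Since the pole(s) at s = 4, 1 lie in the right half-plane, the system is unstable.

unstable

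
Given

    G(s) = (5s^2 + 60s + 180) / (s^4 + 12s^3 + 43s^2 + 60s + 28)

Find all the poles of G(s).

s = -1, -2, -7, -2

The poles are the roots of the denominator s^4 + 12s^3 + 43s^2 + 60s + 28 = 0.
Trying s = -1: the polynomial evaluates to 0, so (s + 1) is a factor.
Dividing out leaves s^3 + 11s^2 + 32s + 28 = 0.
This factors further as (s + 2)^2(s + 7) = 0.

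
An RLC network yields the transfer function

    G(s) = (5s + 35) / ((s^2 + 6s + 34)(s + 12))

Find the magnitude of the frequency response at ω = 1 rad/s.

|G(j1)| ≈ 0.08754

Substitute s = j1: numerator = 35 + j5, denominator = 390 + j105.
|G(j1)| = |35 + j5| / |390 + j105| = 35.355 / 403.89 ≈ 0.08754.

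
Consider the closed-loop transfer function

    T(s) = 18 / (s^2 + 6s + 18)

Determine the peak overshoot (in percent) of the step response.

%OS ≈ 4.32%

Comparing s^2 + 6s + 18 to s^2 + 2ζωₙs + ωₙ²: ωₙ = √18 ≈ 4.243 rad/s and ζ = 6/(2·√18) ≈ 0.7071.
%OS = 100·exp(−πζ/√(1−ζ²)) = 100·exp(−π·0.7071/√(1−0.7071²)) ≈ 4.32%.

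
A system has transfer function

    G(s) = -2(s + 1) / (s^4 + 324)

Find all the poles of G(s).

The poles are the roots of the denominator s^4 + 324 = 0.
No real roots exist; factor into two real quadratics: (s^2 - 6s + 18)(s^2 + 6s + 18) = 0.
Each quadratic gives a conjugate pair via the quadratic formula.

s = 3 ± 3j, -3 ± 3j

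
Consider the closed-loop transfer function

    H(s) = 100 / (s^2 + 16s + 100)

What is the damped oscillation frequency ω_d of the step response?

ω_d = 6 rad/s

Comparing s^2 + 16s + 100 to s^2 + 2ζωₙs + ωₙ²: ωₙ = 10 rad/s and ζ = 16/(2·10) = 0.8.
ζωₙ = 16/2 = 8, so ω_d = ωₙ√(1−ζ²) = √(ωₙ² − (ζωₙ)²) = √(100 − 8²) = √36 = 6 rad/s.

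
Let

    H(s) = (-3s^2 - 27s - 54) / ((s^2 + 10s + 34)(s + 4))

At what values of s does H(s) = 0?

Set the numerator to zero: -3s^2 - 27s - 54 = 0, i.e. -3·(s^2 + 9s + 18) = 0.
Factoring: (s + 3)(s + 6) = 0.

s = -3, -6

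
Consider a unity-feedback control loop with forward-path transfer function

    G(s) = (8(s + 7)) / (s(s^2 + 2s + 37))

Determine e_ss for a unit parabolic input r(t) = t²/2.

G(s) has one pole at the origin.
This is a Type 1 system; Ka = lim_{s→0} s^2·G(s) = 0, so the steady-state error for a parabola input is infinite.

e_ss = ∞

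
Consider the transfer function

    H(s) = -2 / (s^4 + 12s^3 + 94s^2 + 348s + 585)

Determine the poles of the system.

s = -3 + 6j, -3 - 6j, -3 + 2j, -3 - 2j

The poles are the roots of the denominator s^4 + 12s^3 + 94s^2 + 348s + 585 = 0.
No real roots exist; factor into two real quadratics: (s^2 + 6s + 45)(s^2 + 6s + 13) = 0.
Each quadratic gives a conjugate pair via the quadratic formula.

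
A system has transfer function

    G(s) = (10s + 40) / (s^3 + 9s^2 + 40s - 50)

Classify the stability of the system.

unstable

The denominator s^3 + 9s^2 + 40s - 50 factors as (s^2 + 10s + 50)(s - 1), giving poles at s = -5 ± 5j, 1.
Since the pole(s) at s = 1 lie in the right half-plane, the system is unstable.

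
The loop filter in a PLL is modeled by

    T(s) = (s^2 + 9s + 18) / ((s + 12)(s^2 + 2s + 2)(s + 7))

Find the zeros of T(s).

s = -6, -3

Set the numerator to zero: s^2 + 9s + 18 = 0.
Factoring: (s + 6)(s + 3) = 0.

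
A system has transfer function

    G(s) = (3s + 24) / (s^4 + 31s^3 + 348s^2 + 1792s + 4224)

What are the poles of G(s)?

The poles are the roots of the denominator s^4 + 31s^3 + 348s^2 + 1792s + 4224 = 0.
Trying s = -11: the polynomial evaluates to 0, so (s + 11) is a factor.
Dividing out leaves s^3 + 20s^2 + 128s + 384 = 0.
This factors further as (s^2 + 8s + 32)(s + 12) = 0.

s = -4 + 4j, -4 - 4j, -11, -12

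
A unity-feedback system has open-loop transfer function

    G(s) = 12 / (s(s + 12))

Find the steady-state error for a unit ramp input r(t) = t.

e_ss = 1

G(s) has one pole at the origin.
This is a Type 1 system. Kv = lim_{s→0} s·G(s) = 12/12 = 1.
e_ss = 1/Kv = 1/(1) = 1.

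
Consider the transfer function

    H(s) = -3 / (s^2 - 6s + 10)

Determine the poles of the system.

s = 3 + j, 3 - j

The poles are the roots of the denominator s^2 - 6s + 10 = 0.
Using the quadratic formula: s = (6 ± √(-4))/2 = 3 ± 1j.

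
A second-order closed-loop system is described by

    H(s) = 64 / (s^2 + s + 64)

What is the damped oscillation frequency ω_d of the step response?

ω_d ≈ 7.984 rad/s

Comparing s^2 + s + 64 to s^2 + 2ζωₙs + ωₙ²: ωₙ = 8 rad/s and ζ = 1/(2·8) = 0.0625.
ζωₙ = 1/2 = 0.5, so ω_d = ωₙ√(1−ζ²) = √(ωₙ² − (ζωₙ)²) = √(64 − 0.5²) = √63.75 ≈ 7.984 rad/s.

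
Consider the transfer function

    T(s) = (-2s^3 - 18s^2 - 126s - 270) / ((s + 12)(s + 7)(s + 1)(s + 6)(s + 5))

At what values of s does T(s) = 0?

s = -3, -3 + 6j, -3 - 6j

Set the numerator to zero: -2s^3 - 18s^2 - 126s - 270 = 0, i.e. -2·(s^3 + 9s^2 + 63s + 135) = 0.
Factoring: (s + 3)(s^2 + 6s + 45) = 0.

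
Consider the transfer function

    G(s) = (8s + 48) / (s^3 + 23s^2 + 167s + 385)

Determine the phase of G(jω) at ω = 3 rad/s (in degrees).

∠G(j3) ≈ -42.85°

At s = j3: numerator = 48 + j24, denominator = 178 + j474.
∠G = ∠num − ∠den = 26.565° − (69.417°) = -42.85°.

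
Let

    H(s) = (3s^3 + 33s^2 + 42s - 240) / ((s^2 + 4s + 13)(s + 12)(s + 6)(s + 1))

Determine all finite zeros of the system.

s = 2, -8, -5

Set the numerator to zero: 3s^3 + 33s^2 + 42s - 240 = 0, i.e. 3·(s^3 + 11s^2 + 14s - 80) = 0.
Factoring: (s - 2)(s + 8)(s + 5) = 0.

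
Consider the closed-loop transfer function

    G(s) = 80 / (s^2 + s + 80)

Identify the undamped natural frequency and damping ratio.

Compare the denominator to the standard form s^2 + 2ζωₙs + ωₙ².
ωₙ² = 80, so ωₙ = √80 ≈ 8.944 rad/s.
2ζωₙ = 1, so ζ = 1/(2·√80) ≈ 0.05590.

ωₙ ≈ 8.944 rad/s, ζ ≈ 0.05590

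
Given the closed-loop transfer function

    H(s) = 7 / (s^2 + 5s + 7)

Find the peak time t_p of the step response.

Comparing s^2 + 5s + 7 to s^2 + 2ζωₙs + ωₙ²: ωₙ = √7 ≈ 2.646 rad/s and ζ = 5/(2·√7) ≈ 0.9449.
ζωₙ = 5/2 = 2.5, so ω_d = ωₙ√(1−ζ²) = √(ωₙ² − (ζωₙ)²) = √(7 − 2.5²) = √0.75 ≈ 0.8660 rad/s.
t_p = π/ω_d = π/0.8660 ≈ 3.628 s.

t_p ≈ 3.628 s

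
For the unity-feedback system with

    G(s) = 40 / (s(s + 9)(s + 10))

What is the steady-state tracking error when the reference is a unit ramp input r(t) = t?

G(s) has one pole at the origin.
This is a Type 1 system. Kv = lim_{s→0} s·G(s) = 40/90 = 4/9.
e_ss = 1/Kv = 1/(4/9) = 9/4 ≈ 2.250.

e_ss = 2.250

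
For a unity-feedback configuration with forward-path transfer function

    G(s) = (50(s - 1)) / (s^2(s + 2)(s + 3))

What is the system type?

The denominator has 2 factors of s at the origin (free integrators), so this is a Type 2 system.

Type 2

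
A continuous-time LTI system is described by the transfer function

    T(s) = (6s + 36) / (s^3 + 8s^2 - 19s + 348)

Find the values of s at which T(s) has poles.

s = 2 ± 5j, -12

The poles are the roots of the denominator s^3 + 8s^2 - 19s + 348 = 0.
Trying s = -12: the polynomial evaluates to 0, so (s + 12) is a factor.
Dividing out leaves s^2 - 4s + 29 = 0.
The quadratic formula then gives s = 2 ± 5j.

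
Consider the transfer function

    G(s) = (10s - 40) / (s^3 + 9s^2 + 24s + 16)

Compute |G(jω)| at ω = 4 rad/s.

Substitute s = j4: numerator = -40 + j40, denominator = -128 + j32.
|G(j4)| = |-40 + j40| / |-128 + j32| = 56.569 / 131.94 ≈ 0.4287.

|G(j4)| ≈ 0.4287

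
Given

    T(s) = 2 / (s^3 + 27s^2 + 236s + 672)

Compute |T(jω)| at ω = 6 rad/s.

Substitute s = j6: numerator = 2, denominator = -300 + j1200.
|T(j6)| = |2| / |-300 + j1200| = 2 / 1236.9 ≈ 0.001617.

|T(j6)| ≈ 0.001617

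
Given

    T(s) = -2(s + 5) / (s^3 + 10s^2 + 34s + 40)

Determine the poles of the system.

s = -3 ± j, -4

The poles are the roots of the denominator s^3 + 10s^2 + 34s + 40 = 0.
Trying s = -4: the polynomial evaluates to 0, so (s + 4) is a factor.
Dividing out leaves s^2 + 6s + 10 = 0.
The quadratic formula then gives s = -3 ± 1j.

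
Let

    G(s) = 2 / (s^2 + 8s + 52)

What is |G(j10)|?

Substitute s = j10: numerator = 2, denominator = -48 + j80.
|G(j10)| = |2| / |-48 + j80| = 2 / 93.295 ≈ 0.02144.

|G(j10)| ≈ 0.02144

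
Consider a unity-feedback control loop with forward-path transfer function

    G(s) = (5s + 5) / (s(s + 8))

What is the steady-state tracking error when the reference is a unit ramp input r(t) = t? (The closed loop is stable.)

e_ss = 1.600

G(s) has one pole at the origin.
This is a Type 1 system. Kv = lim_{s→0} s·G(s) = 5/8.
e_ss = 1/Kv = 1/(5/8) = 8/5 ≈ 1.600.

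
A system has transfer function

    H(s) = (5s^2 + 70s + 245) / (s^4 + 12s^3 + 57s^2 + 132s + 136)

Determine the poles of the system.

s = -4 ± j, -2 ± 2j

The poles are the roots of the denominator s^4 + 12s^3 + 57s^2 + 132s + 136 = 0.
No real roots exist; factor into two real quadratics: (s^2 + 8s + 17)(s^2 + 4s + 8) = 0.
Each quadratic gives a conjugate pair via the quadratic formula.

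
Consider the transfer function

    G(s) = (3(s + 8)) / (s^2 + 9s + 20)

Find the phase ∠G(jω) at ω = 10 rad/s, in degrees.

∠G(j10) ≈ -80.29°

At s = j10: numerator = 24 + j30, denominator = -80 + j90.
∠G = ∠num − ∠den = 51.340° − (131.63°) = -80.29°.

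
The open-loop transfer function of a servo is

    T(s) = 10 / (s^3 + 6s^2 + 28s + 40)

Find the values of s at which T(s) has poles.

The poles are the roots of the denominator s^3 + 6s^2 + 28s + 40 = 0.
Trying s = -2: the polynomial evaluates to 0, so (s + 2) is a factor.
Dividing out leaves s^2 + 4s + 20 = 0.
The quadratic formula then gives s = -2 ± 4j.

s = -2 ± 4j, -2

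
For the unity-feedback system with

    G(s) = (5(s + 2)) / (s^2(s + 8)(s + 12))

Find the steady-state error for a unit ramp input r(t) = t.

G(s) has 2 poles at the origin.
This is a Type 2 system; for a ramp input the steady-state error is zero.

e_ss = 0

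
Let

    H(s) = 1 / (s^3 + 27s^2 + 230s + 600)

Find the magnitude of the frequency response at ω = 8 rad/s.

|H(j8)| ≈ 0.0005739

Substitute s = j8: numerator = 1, denominator = -1128 + j1328.
|H(j8)| = |1| / |-1128 + j1328| = 1 / 1742.4 ≈ 0.0005739.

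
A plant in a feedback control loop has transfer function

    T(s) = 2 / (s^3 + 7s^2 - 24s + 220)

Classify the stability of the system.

unstable

The denominator s^3 + 7s^2 - 24s + 220 factors as (s + 11)(s^2 - 4s + 20), giving poles at s = -11, 2 ± 4j.
Since the pole(s) at s = 2 + 4j, 2 - 4j lie in the right half-plane, the system is unstable.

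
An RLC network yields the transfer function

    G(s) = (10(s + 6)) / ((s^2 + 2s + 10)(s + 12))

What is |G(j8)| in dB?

|G(j8)|_dB ≈ -18.2 dB

Substitute s = j8: numerator = 60 + j80, denominator = -776 - j240.
|G(j8)| = |60 + j80| / |-776 - j240| = 100 / 812.27 ≈ 0.1231.
In decibels: 20·log₁₀(0.1231) ≈ -18.2 dB.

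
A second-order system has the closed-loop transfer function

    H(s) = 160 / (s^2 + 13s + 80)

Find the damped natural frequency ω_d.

Comparing s^2 + 13s + 80 to s^2 + 2ζωₙs + ωₙ²: ωₙ = √80 ≈ 8.944 rad/s and ζ = 13/(2·√80) ≈ 0.7267.
ζωₙ = 13/2 = 6.5, so ω_d = ωₙ√(1−ζ²) = √(ωₙ² − (ζωₙ)²) = √(80 − 6.5²) = √37.75 ≈ 6.144 rad/s.

ω_d ≈ 6.144 rad/s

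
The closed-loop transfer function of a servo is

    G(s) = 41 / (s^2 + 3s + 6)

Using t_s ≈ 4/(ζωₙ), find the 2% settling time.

Comparing s^2 + 3s + 6 to s^2 + 2ζωₙs + ωₙ²: ωₙ = √6 ≈ 2.449 rad/s and ζ = 3/(2·√6) ≈ 0.6124.
ζωₙ = 3/2 = 1.5, so t_s ≈ 4/(ζωₙ) = 4/1.5 ≈ 2.667 s.

t_s ≈ 2.667 s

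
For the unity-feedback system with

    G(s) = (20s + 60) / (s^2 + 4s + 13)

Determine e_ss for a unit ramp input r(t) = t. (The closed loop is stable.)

e_ss = ∞

G(s) has no poles at the origin.
This is a Type 0 system; Kv = lim_{s→0} s·G(s) = 0, so the steady-state error for a ramp input is infinite.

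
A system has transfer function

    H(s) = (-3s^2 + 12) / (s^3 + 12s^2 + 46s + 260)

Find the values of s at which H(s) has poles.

s = -1 + 5j, -1 - 5j, -10

The poles are the roots of the denominator s^3 + 12s^2 + 46s + 260 = 0.
Trying s = -10: the polynomial evaluates to 0, so (s + 10) is a factor.
Dividing out leaves s^2 + 2s + 26 = 0.
The quadratic formula then gives s = -1 ± 5j.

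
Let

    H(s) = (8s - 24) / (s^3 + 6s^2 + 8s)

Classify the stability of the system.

marginally stable

The denominator s^3 + 6s^2 + 8s factors as s(s + 4)(s + 2), giving poles at s = 0, -4, -2.
Since the simple pole(s) at s = 0 lie on the jω-axis with none in the right half-plane, the system is marginally stable.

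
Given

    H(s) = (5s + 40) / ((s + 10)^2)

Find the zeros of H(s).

Set the numerator to zero: 5s + 40 = 0, i.e. 5·(s + 8) = 0.
So s = -8.

s = -8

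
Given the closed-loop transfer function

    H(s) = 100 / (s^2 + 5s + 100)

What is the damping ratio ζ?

ζ = 0.25

Compare the denominator to the standard form s^2 + 2ζωₙs + ωₙ².
ωₙ² = 100, so ωₙ = 10 rad/s.
2ζωₙ = 5, so ζ = 5/(2·10) = 0.25.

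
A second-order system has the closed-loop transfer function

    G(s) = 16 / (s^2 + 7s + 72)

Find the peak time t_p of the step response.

t_p ≈ 0.4064 s

Comparing s^2 + 7s + 72 to s^2 + 2ζωₙs + ωₙ²: ωₙ = √72 ≈ 8.485 rad/s and ζ = 7/(2·√72) ≈ 0.4125.
ζωₙ = 7/2 = 3.5, so ω_d = ωₙ√(1−ζ²) = √(ωₙ² − (ζωₙ)²) = √(72 − 3.5²) = √59.75 ≈ 7.730 rad/s.
t_p = π/ω_d = π/7.730 ≈ 0.4064 s.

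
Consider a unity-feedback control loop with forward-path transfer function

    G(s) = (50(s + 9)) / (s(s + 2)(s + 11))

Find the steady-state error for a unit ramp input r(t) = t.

e_ss = 0.04889

G(s) has one pole at the origin.
This is a Type 1 system. Kv = lim_{s→0} s·G(s) = 450/22 = 225/11.
e_ss = 1/Kv = 1/(225/11) = 11/225 ≈ 0.04889.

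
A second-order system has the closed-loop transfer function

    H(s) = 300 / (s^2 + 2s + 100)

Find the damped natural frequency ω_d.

ω_d ≈ 9.950 rad/s

Comparing s^2 + 2s + 100 to s^2 + 2ζωₙs + ωₙ²: ωₙ = 10 rad/s and ζ = 2/(2·10) = 0.1.
ζωₙ = 2/2 = 1, so ω_d = ωₙ√(1−ζ²) = √(ωₙ² − (ζωₙ)²) = √(100 − 1²) = √99 ≈ 9.950 rad/s.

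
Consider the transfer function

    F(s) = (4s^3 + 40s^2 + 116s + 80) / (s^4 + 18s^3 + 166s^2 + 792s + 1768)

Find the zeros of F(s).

s = -1, -4, -5

Set the numerator to zero: 4s^3 + 40s^2 + 116s + 80 = 0, i.e. 4·(s^3 + 10s^2 + 29s + 20) = 0.
Factoring: (s + 1)(s + 4)(s + 5) = 0.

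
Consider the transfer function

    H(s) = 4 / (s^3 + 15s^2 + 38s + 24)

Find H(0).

H(0) = 1/6 ≈ 0.1667

Set s = 0: H(0) = (4) / (24) = 1/6.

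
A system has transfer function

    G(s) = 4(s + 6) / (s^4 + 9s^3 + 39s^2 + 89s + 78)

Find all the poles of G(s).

The poles are the roots of the denominator s^4 + 9s^3 + 39s^2 + 89s + 78 = 0.
Trying s = -2: the polynomial evaluates to 0, so (s + 2) is a factor.
Dividing out leaves s^3 + 7s^2 + 25s + 39 = 0.
This factors further as (s^2 + 4s + 13)(s + 3) = 0.

s = -2 + 3j, -2 - 3j, -2, -3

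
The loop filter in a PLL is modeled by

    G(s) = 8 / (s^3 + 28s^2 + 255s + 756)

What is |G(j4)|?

|G(j4)| ≈ 0.007965

Substitute s = j4: numerator = 8, denominator = 308 + j956.
|G(j4)| = |8| / |308 + j956| = 8 / 1004.4 ≈ 0.007965.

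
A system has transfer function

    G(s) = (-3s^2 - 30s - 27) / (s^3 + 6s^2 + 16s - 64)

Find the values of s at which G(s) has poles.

The poles are the roots of the denominator s^3 + 6s^2 + 16s - 64 = 0.
Trying s = 2: the polynomial evaluates to 0, so (s - 2) is a factor.
Dividing out leaves s^2 + 8s + 32 = 0.
The quadratic formula then gives s = -4 ± 4j.

s = -4 + 4j, -4 - 4j, 2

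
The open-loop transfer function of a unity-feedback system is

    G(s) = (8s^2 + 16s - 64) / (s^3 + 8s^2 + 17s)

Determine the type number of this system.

Type 1

Factor s from the denominator: s^3 + 8s^2 + 17s = s·(s^2 + 8s + 17).
There is 1 pole at the origin, so the system is Type 1.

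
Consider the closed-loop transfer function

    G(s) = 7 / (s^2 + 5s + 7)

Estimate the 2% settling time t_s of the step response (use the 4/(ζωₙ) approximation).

Comparing s^2 + 5s + 7 to s^2 + 2ζωₙs + ωₙ²: ωₙ = √7 ≈ 2.646 rad/s and ζ = 5/(2·√7) ≈ 0.9449.
ζωₙ = 5/2 = 2.5, so t_s ≈ 4/(ζωₙ) = 4/2.5 = 1.600 s.

t_s ≈ 1.600 s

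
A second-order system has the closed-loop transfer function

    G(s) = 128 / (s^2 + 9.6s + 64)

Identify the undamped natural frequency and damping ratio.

Compare the denominator to the standard form s^2 + 2ζωₙs + ωₙ².
ωₙ² = 64, so ωₙ = 8 rad/s.
2ζωₙ = 9.6, so ζ = 9.6/(2·8) = 0.6.

ωₙ = 8 rad/s, ζ = 0.6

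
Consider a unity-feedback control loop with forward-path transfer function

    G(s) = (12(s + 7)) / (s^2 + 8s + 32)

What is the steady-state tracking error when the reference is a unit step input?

e_ss = 0.2759

G(s) has no poles at the origin.
This is a Type 0 system. Kp = lim_{s→0} G(s) = 84/32 = 21/8.
e_ss = 1/(1 + Kp) = 1/(1 + 21/8) = 8/29 ≈ 0.2759.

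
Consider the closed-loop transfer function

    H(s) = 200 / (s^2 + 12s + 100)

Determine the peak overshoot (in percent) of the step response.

Comparing s^2 + 12s + 100 to s^2 + 2ζωₙs + ωₙ²: ωₙ = 10 rad/s and ζ = 12/(2·10) = 0.6.
%OS = 100·exp(−πζ/√(1−ζ²)) = 100·exp(−π·0.6/√(1−0.6²)) ≈ 9.48%.

%OS ≈ 9.48%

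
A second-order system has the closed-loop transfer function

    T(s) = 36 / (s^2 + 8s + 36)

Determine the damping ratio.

Compare the denominator to the standard form s^2 + 2ζωₙs + ωₙ².
ωₙ² = 36, so ωₙ = 6 rad/s.
2ζωₙ = 8, so ζ = 8/(2·6) ≈ 0.6667.
With ζ = 0.6667 the response is underdamped.

ζ ≈ 0.6667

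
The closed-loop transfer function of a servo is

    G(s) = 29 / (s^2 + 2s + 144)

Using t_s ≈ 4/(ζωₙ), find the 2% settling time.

t_s ≈ 4 s

Comparing s^2 + 2s + 144 to s^2 + 2ζωₙs + ωₙ²: ωₙ = 12 rad/s and ζ = 2/(2·12) ≈ 0.08333.
ζωₙ = 2/2 = 1, so t_s ≈ 4/(ζωₙ) = 4/1 = 4 s.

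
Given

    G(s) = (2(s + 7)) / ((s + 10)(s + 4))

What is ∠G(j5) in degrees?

∠G(j5) ≈ -42.37°

At s = j5: numerator = 14 + j10, denominator = 15 + j70.
∠G = ∠num − ∠den = 35.538° − (77.905°) = -42.37°.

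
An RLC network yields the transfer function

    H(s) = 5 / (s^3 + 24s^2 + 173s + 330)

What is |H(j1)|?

|H(j1)| ≈ 0.01424

Substitute s = j1: numerator = 5, denominator = 306 + j172.
|H(j1)| = |5| / |306 + j172| = 5 / 351.03 ≈ 0.01424.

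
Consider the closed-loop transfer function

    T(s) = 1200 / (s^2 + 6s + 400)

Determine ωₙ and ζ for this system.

ωₙ = 20 rad/s, ζ = 0.15

Compare the denominator to the standard form s^2 + 2ζωₙs + ωₙ².
ωₙ² = 400, so ωₙ = 20 rad/s.
2ζωₙ = 6, so ζ = 6/(2·20) = 0.15.
With ζ = 0.15 the response is underdamped.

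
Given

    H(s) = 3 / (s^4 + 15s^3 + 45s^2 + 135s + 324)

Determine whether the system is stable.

The denominator s^4 + 15s^3 + 45s^2 + 135s + 324 factors as (s^2 + 9)(s + 12)(s + 3), giving poles at s = ±3j, -12, -3.
Since the simple pole(s) at s = ±3j lie on the jω-axis with none in the right half-plane, the system is marginally stable.

marginally stable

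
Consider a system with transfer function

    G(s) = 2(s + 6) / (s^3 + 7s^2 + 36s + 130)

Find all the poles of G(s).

s = -5, -1 + 5j, -1 - 5j

The poles are the roots of the denominator s^3 + 7s^2 + 36s + 130 = 0.
Trying s = -5: the polynomial evaluates to 0, so (s + 5) is a factor.
Dividing out leaves s^2 + 2s + 26 = 0.
The quadratic formula then gives s = -1 ± 5j.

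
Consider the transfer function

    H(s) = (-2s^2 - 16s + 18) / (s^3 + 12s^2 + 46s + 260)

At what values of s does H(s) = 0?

Set the numerator to zero: -2s^2 - 16s + 18 = 0, i.e. -2·(s^2 + 8s - 9) = 0.
Factoring: (s - 1)(s + 9) = 0.

s = 1, -9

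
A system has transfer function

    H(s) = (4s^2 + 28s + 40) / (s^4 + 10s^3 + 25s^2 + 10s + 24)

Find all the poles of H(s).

The poles are the roots of the denominator s^4 + 10s^3 + 25s^2 + 10s + 24 = 0.
Trying s = -6: the polynomial evaluates to 0, so (s + 6) is a factor.
Dividing out leaves s^3 + 4s^2 + s + 4 = 0.
This factors further as (s^2 + 1)(s + 4) = 0.

s = j, -j, -6, -4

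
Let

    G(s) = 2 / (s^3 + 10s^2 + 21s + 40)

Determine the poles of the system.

The poles are the roots of the denominator s^3 + 10s^2 + 21s + 40 = 0.
Trying s = -8: the polynomial evaluates to 0, so (s + 8) is a factor.
Dividing out leaves s^2 + 2s + 5 = 0.
The quadratic formula then gives s = -1 ± 2j.

s = -1 ± 2j, -8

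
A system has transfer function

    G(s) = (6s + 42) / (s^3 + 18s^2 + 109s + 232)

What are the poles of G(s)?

The poles are the roots of the denominator s^3 + 18s^2 + 109s + 232 = 0.
Trying s = -8: the polynomial evaluates to 0, so (s + 8) is a factor.
Dividing out leaves s^2 + 10s + 29 = 0.
The quadratic formula then gives s = -5 ± 2j.

s = -5 + 2j, -5 - 2j, -8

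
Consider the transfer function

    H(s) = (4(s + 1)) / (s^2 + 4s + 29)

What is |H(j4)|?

Substitute s = j4: numerator = 4 + j16, denominator = 13 + j16.
|H(j4)| = |4 + j16| / |13 + j16| = 16.492 / 20.616 = 0.8000.

|H(j4)| = 0.8000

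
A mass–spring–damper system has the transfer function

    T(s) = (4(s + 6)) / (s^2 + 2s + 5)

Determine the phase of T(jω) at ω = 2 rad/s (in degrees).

∠T(j2) ≈ -57.53°

At s = j2: numerator = 24 + j8, denominator = 1 + j4.
∠T = ∠num − ∠den = 18.435° − (75.964°) = -57.53°.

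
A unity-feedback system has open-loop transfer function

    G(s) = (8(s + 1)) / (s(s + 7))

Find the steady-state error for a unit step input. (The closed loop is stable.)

G(s) has one pole at the origin.
This is a Type 1 system; for a step input the steady-state error is zero.

e_ss = 0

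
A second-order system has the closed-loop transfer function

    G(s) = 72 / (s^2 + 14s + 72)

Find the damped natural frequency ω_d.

ω_d ≈ 4.796 rad/s

Comparing s^2 + 14s + 72 to s^2 + 2ζωₙs + ωₙ²: ωₙ = √72 ≈ 8.485 rad/s and ζ = 14/(2·√72) ≈ 0.8250.
ζωₙ = 14/2 = 7, so ω_d = ωₙ√(1−ζ²) = √(ωₙ² − (ζωₙ)²) = √(72 − 7²) = √23 ≈ 4.796 rad/s.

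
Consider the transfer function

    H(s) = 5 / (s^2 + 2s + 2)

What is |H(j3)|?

Substitute s = j3: numerator = 5, denominator = -7 + j6.
|H(j3)| = |5| / |-7 + j6| = 5 / 9.2195 ≈ 0.5423.

|H(j3)| ≈ 0.5423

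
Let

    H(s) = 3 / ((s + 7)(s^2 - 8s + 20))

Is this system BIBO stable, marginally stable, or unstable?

The poles can be read from the denominator factors: s = -7, 4 + 2j, 4 - 2j.
Since the pole(s) at s = 4 + 2j, 4 - 2j lie in the right half-plane, the system is unstable.

unstable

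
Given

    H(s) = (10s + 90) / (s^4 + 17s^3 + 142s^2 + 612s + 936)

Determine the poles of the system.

The poles are the roots of the denominator s^4 + 17s^3 + 142s^2 + 612s + 936 = 0.
Trying s = -6: the polynomial evaluates to 0, so (s + 6) is a factor.
Dividing out leaves s^3 + 11s^2 + 76s + 156 = 0.
This factors further as (s^2 + 8s + 52)(s + 3) = 0.

s = -4 + 6j, -4 - 6j, -6, -3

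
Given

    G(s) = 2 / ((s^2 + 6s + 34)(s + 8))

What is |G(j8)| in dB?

Substitute s = j8: numerator = 2, denominator = -624 + j144.
|G(j8)| = |2| / |-624 + j144| = 2 / 640.40 ≈ 0.003123.
In decibels: 20·log₁₀(0.003123) ≈ -50.1 dB.

|G(j8)|_dB ≈ -50.1 dB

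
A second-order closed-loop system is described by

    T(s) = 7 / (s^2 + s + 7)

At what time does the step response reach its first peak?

Comparing s^2 + s + 7 to s^2 + 2ζωₙs + ωₙ²: ωₙ = √7 ≈ 2.646 rad/s and ζ = 1/(2·√7) ≈ 0.1890.
ζωₙ = 1/2 = 0.5, so ω_d = ωₙ√(1−ζ²) = √(ωₙ² − (ζωₙ)²) = √(7 − 0.5²) = √6.75 ≈ 2.598 rad/s.
t_p = π/ω_d = π/2.598 ≈ 1.209 s.

t_p ≈ 1.209 s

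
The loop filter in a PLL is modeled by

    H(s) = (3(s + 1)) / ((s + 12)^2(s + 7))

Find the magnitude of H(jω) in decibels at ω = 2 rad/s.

|H(j2)|_dB ≈ -44.1 dB

Substitute s = j2: numerator = 3 + j6, denominator = 884 + j616.
|H(j2)| = |3 + j6| / |884 + j616| = 6.7082 / 1077.5 ≈ 0.006226.
In decibels: 20·log₁₀(0.006226) ≈ -44.1 dB.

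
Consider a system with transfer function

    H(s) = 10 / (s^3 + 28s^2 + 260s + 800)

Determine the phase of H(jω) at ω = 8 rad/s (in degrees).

∠H(j8) ≈ -122.3°

At s = j8: numerator = 10, denominator = -992 + j1568.
∠H = ∠num − ∠den = 0° − (122.32°) = -122.3°.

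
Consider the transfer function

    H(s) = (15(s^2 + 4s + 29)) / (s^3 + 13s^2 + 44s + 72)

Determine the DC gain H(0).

Set s = 0: H(0) = (435) / (72) = 145/24.

H(0) = 145/24 ≈ 6.042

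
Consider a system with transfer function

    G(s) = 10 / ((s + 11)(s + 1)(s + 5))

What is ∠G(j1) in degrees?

At s = j1: numerator = 10, denominator = 38 + j70.
∠G = ∠num − ∠den = 0° − (61.504°) = -61.50°.

∠G(j1) ≈ -61.50°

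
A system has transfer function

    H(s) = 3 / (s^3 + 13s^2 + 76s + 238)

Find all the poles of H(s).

s = -3 ± 5j, -7

The poles are the roots of the denominator s^3 + 13s^2 + 76s + 238 = 0.
Trying s = -7: the polynomial evaluates to 0, so (s + 7) is a factor.
Dividing out leaves s^2 + 6s + 34 = 0.
The quadratic formula then gives s = -3 ± 5j.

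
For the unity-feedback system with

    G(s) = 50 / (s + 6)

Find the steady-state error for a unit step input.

G(s) has no poles at the origin.
This is a Type 0 system. Kp = lim_{s→0} G(s) = 50/6 = 25/3.
e_ss = 1/(1 + Kp) = 1/(1 + 25/3) = 3/28 ≈ 0.1071.

e_ss = 0.1071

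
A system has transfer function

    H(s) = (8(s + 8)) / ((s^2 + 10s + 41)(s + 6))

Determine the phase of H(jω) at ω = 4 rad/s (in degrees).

∠H(j4) ≈ -65.12°

At s = j4: numerator = 64 + j32, denominator = -10 + j340.
∠H = ∠num − ∠den = 26.565° − (91.685°) = -65.12°.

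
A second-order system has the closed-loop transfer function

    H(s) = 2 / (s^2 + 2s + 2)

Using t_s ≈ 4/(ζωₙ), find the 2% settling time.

Comparing s^2 + 2s + 2 to s^2 + 2ζωₙs + ωₙ²: ωₙ = √2 ≈ 1.414 rad/s and ζ = 2/(2·√2) ≈ 0.7071.
ζωₙ = 2/2 = 1, so t_s ≈ 4/(ζωₙ) = 4/1 = 4 s.

t_s ≈ 4 s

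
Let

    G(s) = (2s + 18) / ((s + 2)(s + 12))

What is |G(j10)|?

Substitute s = j10: numerator = 18 + j20, denominator = -76 + j140.
|G(j10)| = |18 + j20| / |-76 + j140| = 26.907 / 159.30 ≈ 0.1689.

|G(j10)| ≈ 0.1689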